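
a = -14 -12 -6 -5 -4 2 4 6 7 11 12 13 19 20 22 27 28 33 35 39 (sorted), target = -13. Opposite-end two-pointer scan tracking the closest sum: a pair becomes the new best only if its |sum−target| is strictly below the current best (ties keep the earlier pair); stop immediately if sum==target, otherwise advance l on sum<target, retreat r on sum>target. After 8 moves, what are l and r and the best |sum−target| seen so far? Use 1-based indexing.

l=1, r=12, best |Δ|=18

[1,20] -14+39=25 d=38 * → r--
[1,19] -14+35=21 d=34 * → r--
[1,18] -14+33=19 d=32 * → r--
[1,17] -14+28=14 d=27 * → r--
[1,16] -14+27=13 d=26 * → r--
[1,15] -14+22=8 d=21 * → r--
[1,14] -14+20=6 d=19 * → r--
[1,13] -14+19=5 d=18 * → r--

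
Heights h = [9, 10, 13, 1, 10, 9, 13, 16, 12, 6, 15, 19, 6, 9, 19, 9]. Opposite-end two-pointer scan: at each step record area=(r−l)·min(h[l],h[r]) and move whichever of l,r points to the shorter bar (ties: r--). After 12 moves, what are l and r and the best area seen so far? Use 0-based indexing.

[0,15] min(9,9)*15=135 best=135 * → r--
[0,14] min(9,19)*14=126 best=135 → l++
[1,14] min(10,19)*13=130 best=135 → l++
[2,14] min(13,19)*12=156 best=156 * → l++
[3,14] min(1,19)*11=11 best=156 → l++
[4,14] min(10,19)*10=100 best=156 → l++
[5,14] min(9,19)*9=81 best=156 → l++
[6,14] min(13,19)*8=104 best=156 → l++
[7,14] min(16,19)*7=112 best=156 → l++
[8,14] min(12,19)*6=72 best=156 → l++
[9,14] min(6,19)*5=30 best=156 → l++
[10,14] min(15,19)*4=60 best=156 → l++

l=11, r=14, best area=156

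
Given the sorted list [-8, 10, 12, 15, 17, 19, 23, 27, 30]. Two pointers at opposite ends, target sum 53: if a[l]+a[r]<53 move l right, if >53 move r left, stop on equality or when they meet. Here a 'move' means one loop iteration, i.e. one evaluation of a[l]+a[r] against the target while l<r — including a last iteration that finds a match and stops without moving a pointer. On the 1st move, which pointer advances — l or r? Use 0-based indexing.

l

[0,8] -8+30=22 <53 → l++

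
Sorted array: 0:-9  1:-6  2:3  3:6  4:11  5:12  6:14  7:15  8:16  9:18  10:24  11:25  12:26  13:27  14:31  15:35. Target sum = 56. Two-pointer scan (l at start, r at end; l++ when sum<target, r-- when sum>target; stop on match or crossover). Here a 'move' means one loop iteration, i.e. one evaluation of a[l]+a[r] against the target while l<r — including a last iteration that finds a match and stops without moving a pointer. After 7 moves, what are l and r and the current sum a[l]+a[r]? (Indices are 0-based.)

l=7, r=15, sum=50

[0,15] -9+35=26 <56 → l++
[1,15] -6+35=29 <56 → l++
[2,15] 3+35=38 <56 → l++
[3,15] 6+35=41 <56 → l++
[4,15] 11+35=46 <56 → l++
[5,15] 12+35=47 <56 → l++
[6,15] 14+35=49 <56 → l++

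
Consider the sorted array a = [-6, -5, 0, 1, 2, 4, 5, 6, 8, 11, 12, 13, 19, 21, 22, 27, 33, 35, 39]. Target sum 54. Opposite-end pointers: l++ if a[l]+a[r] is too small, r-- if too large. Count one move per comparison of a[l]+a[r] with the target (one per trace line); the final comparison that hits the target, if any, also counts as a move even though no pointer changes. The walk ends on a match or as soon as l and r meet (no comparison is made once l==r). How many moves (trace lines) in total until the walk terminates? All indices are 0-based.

14 moves

l=0 r=18: -6+39=33 <54, l++
l=1 r=18: -5+39=34 <54, l++
l=2 r=18: 0+39=39 <54, l++
l=3 r=18: 1+39=40 <54, l++
l=4 r=18: 2+39=41 <54, l++
l=5 r=18: 4+39=43 <54, l++
l=6 r=18: 5+39=44 <54, l++
l=7 r=18: 6+39=45 <54, l++
l=8 r=18: 8+39=47 <54, l++
l=9 r=18: 11+39=50 <54, l++
l=10 r=18: 12+39=51 <54, l++
l=11 r=18: 13+39=52 <54, l++
l=12 r=18: 19+39=58 >54, r--
l=12 r=17: 19+35=54, found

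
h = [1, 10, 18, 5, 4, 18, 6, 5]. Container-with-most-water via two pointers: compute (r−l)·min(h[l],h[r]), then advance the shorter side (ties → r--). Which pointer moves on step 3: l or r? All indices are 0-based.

[0,7] min(1,5)*7=7 best=7 * → l++
[1,7] min(10,5)*6=30 best=30 * → r--
[1,6] min(10,6)*5=30 best=30 → r--

r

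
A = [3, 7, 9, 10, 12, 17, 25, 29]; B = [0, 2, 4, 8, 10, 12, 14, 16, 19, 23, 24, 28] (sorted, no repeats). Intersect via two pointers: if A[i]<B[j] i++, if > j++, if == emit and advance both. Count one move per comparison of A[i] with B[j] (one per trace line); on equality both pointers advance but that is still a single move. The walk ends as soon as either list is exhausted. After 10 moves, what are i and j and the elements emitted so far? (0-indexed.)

i=0 j=0: 3>0, j++
i=0 j=1: 3>2, j++
i=0 j=2: 3<4, i++
i=1 j=2: 7>4, j++
i=1 j=3: 7<8, i++
i=2 j=3: 9>8, j++
i=2 j=4: 9<10, i++
i=3 j=4: 10==10 emit, i++,j++
i=4 j=5: 12==12 emit, i++,j++
i=5 j=6: 17>14, j++

i=5, j=7, emitted=[10, 12]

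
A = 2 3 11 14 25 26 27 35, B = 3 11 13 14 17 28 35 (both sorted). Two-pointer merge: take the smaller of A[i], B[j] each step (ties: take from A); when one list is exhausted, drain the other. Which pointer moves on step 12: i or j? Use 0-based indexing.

i

i=0 j=0: A[i]=2<=B[j]=3 take 2, i++
i=1 j=0: A[i]=3<=B[j]=3 take 3, i++
i=2 j=0: A[i]=11>B[j]=3 take 3, j++
i=2 j=1: A[i]=11<=B[j]=11 take 11, i++
i=3 j=1: A[i]=14>B[j]=11 take 11, j++
i=3 j=2: A[i]=14>B[j]=13 take 13, j++
i=3 j=3: A[i]=14<=B[j]=14 take 14, i++
i=4 j=3: A[i]=25>B[j]=14 take 14, j++
i=4 j=4: A[i]=25>B[j]=17 take 17, j++
i=4 j=5: A[i]=25<=B[j]=28 take 25, i++
i=5 j=5: A[i]=26<=B[j]=28 take 26, i++
i=6 j=5: A[i]=27<=B[j]=28 take 27, i++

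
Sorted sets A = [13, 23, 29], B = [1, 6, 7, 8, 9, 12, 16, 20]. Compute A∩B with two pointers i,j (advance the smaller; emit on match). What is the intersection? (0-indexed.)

[i=0,j=0] 13>1 → j++
[i=0,j=1] 13>6 → j++
[i=0,j=2] 13>7 → j++
[i=0,j=3] 13>8 → j++
[i=0,j=4] 13>9 → j++
[i=0,j=5] 13>12 → j++
[i=0,j=6] 13<16 → i++
[i=1,j=6] 23>16 → j++
[i=1,j=7] 23>20 → j++

intersection = []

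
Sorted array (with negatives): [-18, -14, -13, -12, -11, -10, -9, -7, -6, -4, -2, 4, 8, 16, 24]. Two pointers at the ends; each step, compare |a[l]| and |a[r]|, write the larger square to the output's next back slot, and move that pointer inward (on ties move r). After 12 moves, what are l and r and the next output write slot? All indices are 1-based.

l=1 r=15: |-18|<=|24| out[15]=576, r--
l=1 r=14: |-18|>|16| out[14]=324, l++
l=2 r=14: |-14|<=|16| out[13]=256, r--
l=2 r=13: |-14|>|8| out[12]=196, l++
l=3 r=13: |-13|>|8| out[11]=169, l++
l=4 r=13: |-12|>|8| out[10]=144, l++
l=5 r=13: |-11|>|8| out[9]=121, l++
l=6 r=13: |-10|>|8| out[8]=100, l++
l=7 r=13: |-9|>|8| out[7]=81, l++
l=8 r=13: |-7|<=|8| out[6]=64, r--
l=8 r=12: |-7|>|4| out[5]=49, l++
l=9 r=12: |-6|>|4| out[4]=36, l++

l=10, r=12, next write slot=3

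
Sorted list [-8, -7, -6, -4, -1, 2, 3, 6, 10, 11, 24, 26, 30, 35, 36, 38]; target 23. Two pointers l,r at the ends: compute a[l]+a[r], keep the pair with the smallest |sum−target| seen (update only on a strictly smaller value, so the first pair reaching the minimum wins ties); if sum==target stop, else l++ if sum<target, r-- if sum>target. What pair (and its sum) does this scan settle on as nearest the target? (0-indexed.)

pair (-7, 30) with sum 23 (|Δ|=0)

l=0 r=15: -8+38=30 d=7 *, r--
l=0 r=14: -8+36=28 d=5 *, r--
l=0 r=13: -8+35=27 d=4 *, r--
l=0 r=12: -8+30=22 d=1 *, l++
l=1 r=12: -7+30=23 d=0 *, stop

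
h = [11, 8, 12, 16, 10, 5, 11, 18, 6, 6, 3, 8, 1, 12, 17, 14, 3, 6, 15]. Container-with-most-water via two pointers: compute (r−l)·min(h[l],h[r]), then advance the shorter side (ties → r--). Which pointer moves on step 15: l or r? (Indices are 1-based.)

l=1 r=19: min(11,15)*18=198 best=198 *, l++
l=2 r=19: min(8,15)*17=136 best=198, l++
l=3 r=19: min(12,15)*16=192 best=198, l++
l=4 r=19: min(16,15)*15=225 best=225 *, r--
l=4 r=18: min(16,6)*14=84 best=225, r--
l=4 r=17: min(16,3)*13=39 best=225, r--
l=4 r=16: min(16,14)*12=168 best=225, r--
l=4 r=15: min(16,17)*11=176 best=225, l++
l=5 r=15: min(10,17)*10=100 best=225, l++
l=6 r=15: min(5,17)*9=45 best=225, l++
l=7 r=15: min(11,17)*8=88 best=225, l++
l=8 r=15: min(18,17)*7=119 best=225, r--
l=8 r=14: min(18,12)*6=72 best=225, r--
l=8 r=13: min(18,1)*5=5 best=225, r--
l=8 r=12: min(18,8)*4=32 best=225, r--

r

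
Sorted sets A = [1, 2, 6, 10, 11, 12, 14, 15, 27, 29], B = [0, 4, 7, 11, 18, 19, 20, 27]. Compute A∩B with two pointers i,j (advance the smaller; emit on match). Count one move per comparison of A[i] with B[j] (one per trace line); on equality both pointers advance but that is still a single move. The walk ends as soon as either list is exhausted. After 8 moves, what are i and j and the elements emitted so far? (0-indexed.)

i=0 j=0: 1>0, j++
i=0 j=1: 1<4, i++
i=1 j=1: 2<4, i++
i=2 j=1: 6>4, j++
i=2 j=2: 6<7, i++
i=3 j=2: 10>7, j++
i=3 j=3: 10<11, i++
i=4 j=3: 11==11 emit, i++,j++

i=5, j=4, emitted=[11]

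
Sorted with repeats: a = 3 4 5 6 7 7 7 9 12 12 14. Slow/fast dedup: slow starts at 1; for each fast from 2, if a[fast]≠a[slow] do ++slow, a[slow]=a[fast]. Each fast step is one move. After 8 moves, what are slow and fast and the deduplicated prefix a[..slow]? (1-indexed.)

slow=7, fast=10, prefix=[3, 4, 5, 6, 7, 9, 12]

(s=1,f=2) a[fast]=4≠a[slow]=3 write a[2]=4 → slow++,fast++
(s=2,f=3) a[fast]=5≠a[slow]=4 write a[3]=5 → slow++,fast++
(s=3,f=4) a[fast]=6≠a[slow]=5 write a[4]=6 → slow++,fast++
(s=4,f=5) a[fast]=7≠a[slow]=6 write a[5]=7 → slow++,fast++
(s=5,f=6) a[fast]=7=a[slow] dup → fast++
(s=5,f=7) a[fast]=7=a[slow] dup → fast++
(s=5,f=8) a[fast]=9≠a[slow]=7 write a[6]=9 → slow++,fast++
(s=6,f=9) a[fast]=12≠a[slow]=9 write a[7]=12 → slow++,fast++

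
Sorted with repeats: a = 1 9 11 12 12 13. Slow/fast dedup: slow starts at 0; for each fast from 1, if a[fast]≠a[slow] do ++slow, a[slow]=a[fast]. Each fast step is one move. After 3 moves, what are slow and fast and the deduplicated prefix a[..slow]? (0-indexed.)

(s=0,f=1) a[fast]=9≠a[slow]=1 write a[1]=9 → slow++,fast++
(s=1,f=2) a[fast]=11≠a[slow]=9 write a[2]=11 → slow++,fast++
(s=2,f=3) a[fast]=12≠a[slow]=11 write a[3]=12 → slow++,fast++

slow=3, fast=4, prefix=[1, 9, 11, 12]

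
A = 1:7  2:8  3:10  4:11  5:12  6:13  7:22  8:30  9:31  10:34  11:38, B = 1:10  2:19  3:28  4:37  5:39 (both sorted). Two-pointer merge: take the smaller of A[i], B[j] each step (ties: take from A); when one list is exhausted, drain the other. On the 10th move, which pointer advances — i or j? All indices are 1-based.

j

i=1 j=1: A[i]=7<=B[j]=10 take 7, i++
i=2 j=1: A[i]=8<=B[j]=10 take 8, i++
i=3 j=1: A[i]=10<=B[j]=10 take 10, i++
i=4 j=1: A[i]=11>B[j]=10 take 10, j++
i=4 j=2: A[i]=11<=B[j]=19 take 11, i++
i=5 j=2: A[i]=12<=B[j]=19 take 12, i++
i=6 j=2: A[i]=13<=B[j]=19 take 13, i++
i=7 j=2: A[i]=22>B[j]=19 take 19, j++
i=7 j=3: A[i]=22<=B[j]=28 take 22, i++
i=8 j=3: A[i]=30>B[j]=28 take 28, j++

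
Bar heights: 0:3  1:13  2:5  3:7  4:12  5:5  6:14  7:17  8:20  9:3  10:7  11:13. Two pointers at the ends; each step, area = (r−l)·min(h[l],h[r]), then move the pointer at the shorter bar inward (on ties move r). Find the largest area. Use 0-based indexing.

[0,11] min(3,13)*11=33 best=33 * → l++
[1,11] min(13,13)*10=130 best=130 * → r--
[1,10] min(13,7)*9=63 best=130 → r--
[1,9] min(13,3)*8=24 best=130 → r--
[1,8] min(13,20)*7=91 best=130 → l++
[2,8] min(5,20)*6=30 best=130 → l++
[3,8] min(7,20)*5=35 best=130 → l++
[4,8] min(12,20)*4=48 best=130 → l++
[5,8] min(5,20)*3=15 best=130 → l++
[6,8] min(14,20)*2=28 best=130 → l++
[7,8] min(17,20)*1=17 best=130 → l++

max area = 130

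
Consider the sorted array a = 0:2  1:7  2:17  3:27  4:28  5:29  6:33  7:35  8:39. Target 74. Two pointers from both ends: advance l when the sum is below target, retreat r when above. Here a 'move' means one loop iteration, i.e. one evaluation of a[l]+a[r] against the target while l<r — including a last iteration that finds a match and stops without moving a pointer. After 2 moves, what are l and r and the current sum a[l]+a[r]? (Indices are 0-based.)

[0,8] 2+39=41 <74 → l++
[1,8] 7+39=46 <74 → l++

l=2, r=8, sum=56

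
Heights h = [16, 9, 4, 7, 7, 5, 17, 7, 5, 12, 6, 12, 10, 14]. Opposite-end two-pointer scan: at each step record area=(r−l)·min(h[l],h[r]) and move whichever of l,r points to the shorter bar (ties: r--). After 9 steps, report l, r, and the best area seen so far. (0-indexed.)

l=2, r=6, best area=182

[0,13] min(16,14)*13=182 best=182 * → r--
[0,12] min(16,10)*12=120 best=182 → r--
[0,11] min(16,12)*11=132 best=182 → r--
[0,10] min(16,6)*10=60 best=182 → r--
[0,9] min(16,12)*9=108 best=182 → r--
[0,8] min(16,5)*8=40 best=182 → r--
[0,7] min(16,7)*7=49 best=182 → r--
[0,6] min(16,17)*6=96 best=182 → l++
[1,6] min(9,17)*5=45 best=182 → l++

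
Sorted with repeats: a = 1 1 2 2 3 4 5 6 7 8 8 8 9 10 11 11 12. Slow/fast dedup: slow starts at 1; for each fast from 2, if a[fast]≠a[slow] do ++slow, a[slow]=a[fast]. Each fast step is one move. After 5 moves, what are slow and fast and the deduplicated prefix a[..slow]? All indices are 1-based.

slow=1 fast=2: a[fast]=1=a[slow] dup, fast++
slow=1 fast=3: a[fast]=2≠a[slow]=1 write a[2]=2, slow++,fast++
slow=2 fast=4: a[fast]=2=a[slow] dup, fast++
slow=2 fast=5: a[fast]=3≠a[slow]=2 write a[3]=3, slow++,fast++
slow=3 fast=6: a[fast]=4≠a[slow]=3 write a[4]=4, slow++,fast++

slow=4, fast=7, prefix=[1, 2, 3, 4]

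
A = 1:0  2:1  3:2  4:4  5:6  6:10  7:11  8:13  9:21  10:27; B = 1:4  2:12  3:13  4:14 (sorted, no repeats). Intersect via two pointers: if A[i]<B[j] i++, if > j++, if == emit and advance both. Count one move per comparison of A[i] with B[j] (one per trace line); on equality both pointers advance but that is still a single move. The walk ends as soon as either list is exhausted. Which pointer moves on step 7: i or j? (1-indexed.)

i

i=1 j=1: 0<4, i++
i=2 j=1: 1<4, i++
i=3 j=1: 2<4, i++
i=4 j=1: 4==4 emit, i++,j++
i=5 j=2: 6<12, i++
i=6 j=2: 10<12, i++
i=7 j=2: 11<12, i++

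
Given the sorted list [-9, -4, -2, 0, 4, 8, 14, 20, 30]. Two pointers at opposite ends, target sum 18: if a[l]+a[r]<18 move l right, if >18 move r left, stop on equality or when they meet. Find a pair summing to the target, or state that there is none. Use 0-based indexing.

(-2, 20)

[0,8] -9+30=21 >18 → r--
[0,7] -9+20=11 <18 → l++
[1,7] -4+20=16 <18 → l++
[2,7] -2+20=18 → found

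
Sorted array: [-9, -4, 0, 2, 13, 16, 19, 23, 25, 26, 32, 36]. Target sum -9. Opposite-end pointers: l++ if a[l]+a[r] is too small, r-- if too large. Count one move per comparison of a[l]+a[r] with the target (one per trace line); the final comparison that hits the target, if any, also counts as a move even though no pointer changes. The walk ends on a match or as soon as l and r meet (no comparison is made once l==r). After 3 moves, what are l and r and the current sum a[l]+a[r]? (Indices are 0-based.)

l=0 r=11: -9+36=27 >-9, r--
l=0 r=10: -9+32=23 >-9, r--
l=0 r=9: -9+26=17 >-9, r--

l=0, r=8, sum=16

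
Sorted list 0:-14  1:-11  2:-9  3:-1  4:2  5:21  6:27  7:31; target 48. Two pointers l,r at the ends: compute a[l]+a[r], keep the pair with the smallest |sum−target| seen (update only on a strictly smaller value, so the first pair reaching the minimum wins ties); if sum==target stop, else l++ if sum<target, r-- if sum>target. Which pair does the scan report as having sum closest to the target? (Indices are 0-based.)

l=0 r=7: -14+31=17 d=31 *, l++
l=1 r=7: -11+31=20 d=28 *, l++
l=2 r=7: -9+31=22 d=26 *, l++
l=3 r=7: -1+31=30 d=18 *, l++
l=4 r=7: 2+31=33 d=15 *, l++
l=5 r=7: 21+31=52 d=4 *, r--
l=5 r=6: 21+27=48 d=0 *, stop

pair (21, 27) with sum 48 (|Δ|=0)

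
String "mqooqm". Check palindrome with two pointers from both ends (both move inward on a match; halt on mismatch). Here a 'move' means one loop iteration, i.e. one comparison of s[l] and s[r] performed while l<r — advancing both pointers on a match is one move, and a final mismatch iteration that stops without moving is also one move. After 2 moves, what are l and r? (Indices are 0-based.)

l=0 r=5: 'm'=='m', l++,r--
l=1 r=4: 'q'=='q', l++,r--

l=2, r=3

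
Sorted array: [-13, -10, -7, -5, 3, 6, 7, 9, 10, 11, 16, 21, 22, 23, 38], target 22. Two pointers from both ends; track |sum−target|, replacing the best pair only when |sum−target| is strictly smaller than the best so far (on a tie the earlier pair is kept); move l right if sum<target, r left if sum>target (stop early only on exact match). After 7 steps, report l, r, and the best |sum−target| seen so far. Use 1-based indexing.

l=5, r=12, best |Δ|=3

l=1 r=15: -13+38=25 d=3 *, r--
l=1 r=14: -13+23=10 d=12, l++
l=2 r=14: -10+23=13 d=9, l++
l=3 r=14: -7+23=16 d=6, l++
l=4 r=14: -5+23=18 d=4, l++
l=5 r=14: 3+23=26 d=4, r--
l=5 r=13: 3+22=25 d=3, r--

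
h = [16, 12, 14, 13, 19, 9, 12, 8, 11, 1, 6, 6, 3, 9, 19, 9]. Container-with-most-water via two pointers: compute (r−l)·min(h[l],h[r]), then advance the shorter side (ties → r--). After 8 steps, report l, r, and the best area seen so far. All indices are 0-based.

[0,15] min(16,9)*15=135 best=135 * → r--
[0,14] min(16,19)*14=224 best=224 * → l++
[1,14] min(12,19)*13=156 best=224 → l++
[2,14] min(14,19)*12=168 best=224 → l++
[3,14] min(13,19)*11=143 best=224 → l++
[4,14] min(19,19)*10=190 best=224 → r--
[4,13] min(19,9)*9=81 best=224 → r--
[4,12] min(19,3)*8=24 best=224 → r--

l=4, r=11, best area=224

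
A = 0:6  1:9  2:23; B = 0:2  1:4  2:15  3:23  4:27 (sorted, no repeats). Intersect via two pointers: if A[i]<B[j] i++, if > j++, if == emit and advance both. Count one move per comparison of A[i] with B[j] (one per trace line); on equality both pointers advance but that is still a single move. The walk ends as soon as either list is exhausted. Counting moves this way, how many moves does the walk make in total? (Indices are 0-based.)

i=0 j=0: 6>2, j++
i=0 j=1: 6>4, j++
i=0 j=2: 6<15, i++
i=1 j=2: 9<15, i++
i=2 j=2: 23>15, j++
i=2 j=3: 23==23 emit, i++,j++

6 moves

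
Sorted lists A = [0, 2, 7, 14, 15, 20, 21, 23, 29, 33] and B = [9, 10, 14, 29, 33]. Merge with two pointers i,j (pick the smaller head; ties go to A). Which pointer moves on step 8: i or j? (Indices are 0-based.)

i

i=0 j=0: A[i]=0<=B[j]=9 take 0, i++
i=1 j=0: A[i]=2<=B[j]=9 take 2, i++
i=2 j=0: A[i]=7<=B[j]=9 take 7, i++
i=3 j=0: A[i]=14>B[j]=9 take 9, j++
i=3 j=1: A[i]=14>B[j]=10 take 10, j++
i=3 j=2: A[i]=14<=B[j]=14 take 14, i++
i=4 j=2: A[i]=15>B[j]=14 take 14, j++
i=4 j=3: A[i]=15<=B[j]=29 take 15, i++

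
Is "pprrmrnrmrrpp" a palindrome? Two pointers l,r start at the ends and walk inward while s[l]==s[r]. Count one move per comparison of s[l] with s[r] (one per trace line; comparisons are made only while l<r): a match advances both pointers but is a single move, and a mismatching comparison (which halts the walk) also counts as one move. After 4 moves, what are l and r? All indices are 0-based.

l=4, r=8

[0,12] 'p'=='p' → l++,r--
[1,11] 'p'=='p' → l++,r--
[2,10] 'r'=='r' → l++,r--
[3,9] 'r'=='r' → l++,r--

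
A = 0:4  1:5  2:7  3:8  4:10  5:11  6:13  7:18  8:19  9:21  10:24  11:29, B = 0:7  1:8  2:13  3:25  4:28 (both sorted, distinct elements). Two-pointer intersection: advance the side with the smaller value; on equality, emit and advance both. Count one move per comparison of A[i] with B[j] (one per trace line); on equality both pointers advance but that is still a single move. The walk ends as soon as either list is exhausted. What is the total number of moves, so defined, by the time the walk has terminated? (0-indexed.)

13 moves

[i=0,j=0] 4<7 → i++
[i=1,j=0] 5<7 → i++
[i=2,j=0] 7==7 emit → i++,j++
[i=3,j=1] 8==8 emit → i++,j++
[i=4,j=2] 10<13 → i++
[i=5,j=2] 11<13 → i++
[i=6,j=2] 13==13 emit → i++,j++
[i=7,j=3] 18<25 → i++
[i=8,j=3] 19<25 → i++
[i=9,j=3] 21<25 → i++
[i=10,j=3] 24<25 → i++
[i=11,j=3] 29>25 → j++
[i=11,j=4] 29>28 → j++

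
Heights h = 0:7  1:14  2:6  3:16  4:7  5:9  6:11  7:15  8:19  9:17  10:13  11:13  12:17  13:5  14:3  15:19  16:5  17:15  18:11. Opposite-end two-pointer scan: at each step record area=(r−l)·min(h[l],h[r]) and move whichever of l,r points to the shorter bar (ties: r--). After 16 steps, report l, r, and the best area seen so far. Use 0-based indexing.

l=8, r=10, best area=224

[0,18] min(7,11)*18=126 best=126 * → l++
[1,18] min(14,11)*17=187 best=187 * → r--
[1,17] min(14,15)*16=224 best=224 * → l++
[2,17] min(6,15)*15=90 best=224 → l++
[3,17] min(16,15)*14=210 best=224 → r--
[3,16] min(16,5)*13=65 best=224 → r--
[3,15] min(16,19)*12=192 best=224 → l++
[4,15] min(7,19)*11=77 best=224 → l++
[5,15] min(9,19)*10=90 best=224 → l++
[6,15] min(11,19)*9=99 best=224 → l++
[7,15] min(15,19)*8=120 best=224 → l++
[8,15] min(19,19)*7=133 best=224 → r--
[8,14] min(19,3)*6=18 best=224 → r--
[8,13] min(19,5)*5=25 best=224 → r--
[8,12] min(19,17)*4=68 best=224 → r--
[8,11] min(19,13)*3=39 best=224 → r--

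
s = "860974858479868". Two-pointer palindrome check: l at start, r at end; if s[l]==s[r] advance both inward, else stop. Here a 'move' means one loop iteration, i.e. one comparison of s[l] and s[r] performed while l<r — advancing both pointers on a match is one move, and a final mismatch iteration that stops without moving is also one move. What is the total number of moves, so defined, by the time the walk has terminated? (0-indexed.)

l=0 r=14: '8'=='8', l++,r--
l=1 r=13: '6'=='6', l++,r--
l=2 r=12: '0'!='8', stop

3 moves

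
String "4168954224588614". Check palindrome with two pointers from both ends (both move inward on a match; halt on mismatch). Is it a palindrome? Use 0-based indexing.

l=0 r=15: '4'=='4', l++,r--
l=1 r=14: '1'=='1', l++,r--
l=2 r=13: '6'=='6', l++,r--
l=3 r=12: '8'=='8', l++,r--
l=4 r=11: '9'!='8', stop

not a palindrome (mismatch at 4,11)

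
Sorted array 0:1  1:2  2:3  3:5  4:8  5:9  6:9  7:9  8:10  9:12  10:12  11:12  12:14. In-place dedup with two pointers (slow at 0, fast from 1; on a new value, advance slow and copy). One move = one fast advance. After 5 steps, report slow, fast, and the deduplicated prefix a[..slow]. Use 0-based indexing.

slow=5, fast=6, prefix=[1, 2, 3, 5, 8, 9]

(s=0,f=1) a[fast]=2≠a[slow]=1 write a[1]=2 → slow++,fast++
(s=1,f=2) a[fast]=3≠a[slow]=2 write a[2]=3 → slow++,fast++
(s=2,f=3) a[fast]=5≠a[slow]=3 write a[3]=5 → slow++,fast++
(s=3,f=4) a[fast]=8≠a[slow]=5 write a[4]=8 → slow++,fast++
(s=4,f=5) a[fast]=9≠a[slow]=8 write a[5]=9 → slow++,fast++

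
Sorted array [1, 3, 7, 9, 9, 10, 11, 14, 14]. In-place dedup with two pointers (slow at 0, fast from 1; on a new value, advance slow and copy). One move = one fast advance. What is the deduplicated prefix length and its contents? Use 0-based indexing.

(s=0,f=1) a[fast]=3≠a[slow]=1 write a[1]=3 → slow++,fast++
(s=1,f=2) a[fast]=7≠a[slow]=3 write a[2]=7 → slow++,fast++
(s=2,f=3) a[fast]=9≠a[slow]=7 write a[3]=9 → slow++,fast++
(s=3,f=4) a[fast]=9=a[slow] dup → fast++
(s=3,f=5) a[fast]=10≠a[slow]=9 write a[4]=10 → slow++,fast++
(s=4,f=6) a[fast]=11≠a[slow]=10 write a[5]=11 → slow++,fast++
(s=5,f=7) a[fast]=14≠a[slow]=11 write a[6]=14 → slow++,fast++
(s=6,f=8) a[fast]=14=a[slow] dup → fast++

length 7; prefix = [1, 3, 7, 9, 10, 11, 14]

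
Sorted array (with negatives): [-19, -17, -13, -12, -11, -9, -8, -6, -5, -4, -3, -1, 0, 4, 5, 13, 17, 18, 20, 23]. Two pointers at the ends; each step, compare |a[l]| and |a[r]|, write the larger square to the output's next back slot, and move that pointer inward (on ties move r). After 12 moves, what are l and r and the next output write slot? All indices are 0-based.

l=0 r=19: |-19|<=|23| out[19]=529, r--
l=0 r=18: |-19|<=|20| out[18]=400, r--
l=0 r=17: |-19|>|18| out[17]=361, l++
l=1 r=17: |-17|<=|18| out[16]=324, r--
l=1 r=16: |-17|<=|17| out[15]=289, r--
l=1 r=15: |-17|>|13| out[14]=289, l++
l=2 r=15: |-13|<=|13| out[13]=169, r--
l=2 r=14: |-13|>|5| out[12]=169, l++
l=3 r=14: |-12|>|5| out[11]=144, l++
l=4 r=14: |-11|>|5| out[10]=121, l++
l=5 r=14: |-9|>|5| out[9]=81, l++
l=6 r=14: |-8|>|5| out[8]=64, l++

l=7, r=14, next write slot=7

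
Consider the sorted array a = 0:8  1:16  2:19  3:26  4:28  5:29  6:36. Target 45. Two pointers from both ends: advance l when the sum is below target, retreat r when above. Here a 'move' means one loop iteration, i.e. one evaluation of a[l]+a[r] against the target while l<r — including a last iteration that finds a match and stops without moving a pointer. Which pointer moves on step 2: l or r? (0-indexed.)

l=0 r=6: 8+36=44 <45, l++
l=1 r=6: 16+36=52 >45, r--

r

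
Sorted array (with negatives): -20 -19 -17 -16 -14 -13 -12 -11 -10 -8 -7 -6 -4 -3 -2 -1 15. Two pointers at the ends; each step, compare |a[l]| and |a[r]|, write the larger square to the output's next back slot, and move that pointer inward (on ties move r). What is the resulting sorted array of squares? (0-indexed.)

[1, 4, 9, 16, 36, 49, 64, 100, 121, 144, 169, 196, 225, 256, 289, 361, 400]

l=0 r=16: |-20|>|15| out[16]=400, l++
l=1 r=16: |-19|>|15| out[15]=361, l++
l=2 r=16: |-17|>|15| out[14]=289, l++
l=3 r=16: |-16|>|15| out[13]=256, l++
l=4 r=16: |-14|<=|15| out[12]=225, r--
l=4 r=15: |-14|>|-1| out[11]=196, l++
l=5 r=15: |-13|>|-1| out[10]=169, l++
l=6 r=15: |-12|>|-1| out[9]=144, l++
l=7 r=15: |-11|>|-1| out[8]=121, l++
l=8 r=15: |-10|>|-1| out[7]=100, l++
l=9 r=15: |-8|>|-1| out[6]=64, l++
l=10 r=15: |-7|>|-1| out[5]=49, l++
l=11 r=15: |-6|>|-1| out[4]=36, l++
l=12 r=15: |-4|>|-1| out[3]=16, l++
l=13 r=15: |-3|>|-1| out[2]=9, l++
l=14 r=15: |-2|>|-1| out[1]=4, l++
l=15 r=15: |-1|<=|-1| out[0]=1, r--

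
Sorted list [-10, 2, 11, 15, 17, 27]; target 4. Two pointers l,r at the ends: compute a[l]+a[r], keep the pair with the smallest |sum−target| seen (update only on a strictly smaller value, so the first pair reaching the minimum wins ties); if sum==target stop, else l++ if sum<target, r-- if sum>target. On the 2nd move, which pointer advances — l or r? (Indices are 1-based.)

[1,6] -10+27=17 d=13 * → r--
[1,5] -10+17=7 d=3 * → r--

r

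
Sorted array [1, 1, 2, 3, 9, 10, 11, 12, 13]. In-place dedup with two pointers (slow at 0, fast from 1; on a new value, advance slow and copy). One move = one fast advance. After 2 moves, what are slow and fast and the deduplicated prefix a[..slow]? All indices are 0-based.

slow=1, fast=3, prefix=[1, 2]

(s=0,f=1) a[fast]=1=a[slow] dup → fast++
(s=0,f=2) a[fast]=2≠a[slow]=1 write a[1]=2 → slow++,fast++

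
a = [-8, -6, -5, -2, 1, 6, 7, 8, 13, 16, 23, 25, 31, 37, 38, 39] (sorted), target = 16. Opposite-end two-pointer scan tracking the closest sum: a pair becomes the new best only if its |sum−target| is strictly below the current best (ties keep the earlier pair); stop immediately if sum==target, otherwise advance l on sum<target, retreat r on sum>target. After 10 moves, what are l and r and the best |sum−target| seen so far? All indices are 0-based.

l=4, r=9, best |Δ|=1

l=0 r=15: -8+39=31 d=15 *, r--
l=0 r=14: -8+38=30 d=14 *, r--
l=0 r=13: -8+37=29 d=13 *, r--
l=0 r=12: -8+31=23 d=7 *, r--
l=0 r=11: -8+25=17 d=1 *, r--
l=0 r=10: -8+23=15 d=1, l++
l=1 r=10: -6+23=17 d=1, r--
l=1 r=9: -6+16=10 d=6, l++
l=2 r=9: -5+16=11 d=5, l++
l=3 r=9: -2+16=14 d=2, l++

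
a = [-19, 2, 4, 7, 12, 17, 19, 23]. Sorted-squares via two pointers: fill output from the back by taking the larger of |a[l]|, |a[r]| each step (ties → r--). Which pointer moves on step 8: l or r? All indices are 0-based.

[0,7] |-19|<=|23| out[7]=529 → r--
[0,6] |-19|<=|19| out[6]=361 → r--
[0,5] |-19|>|17| out[5]=361 → l++
[1,5] |2|<=|17| out[4]=289 → r--
[1,4] |2|<=|12| out[3]=144 → r--
[1,3] |2|<=|7| out[2]=49 → r--
[1,2] |2|<=|4| out[1]=16 → r--
[1,1] |2|<=|2| out[0]=4 → r--

r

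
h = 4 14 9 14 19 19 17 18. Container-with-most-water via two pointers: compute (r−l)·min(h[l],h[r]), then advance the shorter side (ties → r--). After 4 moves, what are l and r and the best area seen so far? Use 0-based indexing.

l=4, r=7, best area=84

l=0 r=7: min(4,18)*7=28 best=28 *, l++
l=1 r=7: min(14,18)*6=84 best=84 *, l++
l=2 r=7: min(9,18)*5=45 best=84, l++
l=3 r=7: min(14,18)*4=56 best=84, l++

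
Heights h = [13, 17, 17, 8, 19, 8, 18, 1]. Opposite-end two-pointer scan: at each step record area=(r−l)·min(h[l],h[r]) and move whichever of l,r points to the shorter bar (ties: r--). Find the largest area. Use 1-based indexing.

[1,8] min(13,1)*7=7 best=7 * → r--
[1,7] min(13,18)*6=78 best=78 * → l++
[2,7] min(17,18)*5=85 best=85 * → l++
[3,7] min(17,18)*4=68 best=85 → l++
[4,7] min(8,18)*3=24 best=85 → l++
[5,7] min(19,18)*2=36 best=85 → r--
[5,6] min(19,8)*1=8 best=85 → r--

max area = 85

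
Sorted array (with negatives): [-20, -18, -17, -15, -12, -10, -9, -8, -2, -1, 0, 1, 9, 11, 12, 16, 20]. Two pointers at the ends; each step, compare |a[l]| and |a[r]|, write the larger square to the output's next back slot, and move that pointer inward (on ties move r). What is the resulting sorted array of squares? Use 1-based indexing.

l=1 r=17: |-20|<=|20| out[17]=400, r--
l=1 r=16: |-20|>|16| out[16]=400, l++
l=2 r=16: |-18|>|16| out[15]=324, l++
l=3 r=16: |-17|>|16| out[14]=289, l++
l=4 r=16: |-15|<=|16| out[13]=256, r--
l=4 r=15: |-15|>|12| out[12]=225, l++
l=5 r=15: |-12|<=|12| out[11]=144, r--
l=5 r=14: |-12|>|11| out[10]=144, l++
l=6 r=14: |-10|<=|11| out[9]=121, r--
l=6 r=13: |-10|>|9| out[8]=100, l++
l=7 r=13: |-9|<=|9| out[7]=81, r--
l=7 r=12: |-9|>|1| out[6]=81, l++
l=8 r=12: |-8|>|1| out[5]=64, l++
l=9 r=12: |-2|>|1| out[4]=4, l++
l=10 r=12: |-1|<=|1| out[3]=1, r--
l=10 r=11: |-1|>|0| out[2]=1, l++
l=11 r=11: |0|<=|0| out[1]=0, r--

[0, 1, 1, 4, 64, 81, 81, 100, 121, 144, 144, 225, 256, 289, 324, 400, 400]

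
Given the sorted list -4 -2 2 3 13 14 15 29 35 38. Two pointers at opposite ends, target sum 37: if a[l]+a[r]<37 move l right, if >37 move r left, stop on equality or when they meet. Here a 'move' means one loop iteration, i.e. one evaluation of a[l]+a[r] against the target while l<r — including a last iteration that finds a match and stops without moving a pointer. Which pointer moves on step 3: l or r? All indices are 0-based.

[0,9] -4+38=34 <37 → l++
[1,9] -2+38=36 <37 → l++
[2,9] 2+38=40 >37 → r--

r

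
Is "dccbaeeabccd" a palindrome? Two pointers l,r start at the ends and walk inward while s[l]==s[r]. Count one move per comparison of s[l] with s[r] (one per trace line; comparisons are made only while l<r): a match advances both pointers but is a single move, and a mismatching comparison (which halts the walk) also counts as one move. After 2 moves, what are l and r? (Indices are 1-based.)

[1,12] 'd'=='d' → l++,r--
[2,11] 'c'=='c' → l++,r--

l=3, r=10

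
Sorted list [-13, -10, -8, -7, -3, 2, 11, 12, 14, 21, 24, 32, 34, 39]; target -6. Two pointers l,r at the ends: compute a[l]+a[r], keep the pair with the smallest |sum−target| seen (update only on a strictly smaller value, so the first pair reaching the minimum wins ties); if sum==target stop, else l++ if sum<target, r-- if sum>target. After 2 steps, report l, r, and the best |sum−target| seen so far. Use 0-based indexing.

[0,13] -13+39=26 d=32 * → r--
[0,12] -13+34=21 d=27 * → r--

l=0, r=11, best |Δ|=27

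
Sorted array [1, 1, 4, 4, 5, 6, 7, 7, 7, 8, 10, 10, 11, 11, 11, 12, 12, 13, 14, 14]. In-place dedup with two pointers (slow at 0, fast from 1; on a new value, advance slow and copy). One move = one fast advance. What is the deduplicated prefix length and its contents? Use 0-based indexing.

length 11; prefix = [1, 4, 5, 6, 7, 8, 10, 11, 12, 13, 14]

(s=0,f=1) a[fast]=1=a[slow] dup → fast++
(s=0,f=2) a[fast]=4≠a[slow]=1 write a[1]=4 → slow++,fast++
(s=1,f=3) a[fast]=4=a[slow] dup → fast++
(s=1,f=4) a[fast]=5≠a[slow]=4 write a[2]=5 → slow++,fast++
(s=2,f=5) a[fast]=6≠a[slow]=5 write a[3]=6 → slow++,fast++
(s=3,f=6) a[fast]=7≠a[slow]=6 write a[4]=7 → slow++,fast++
(s=4,f=7) a[fast]=7=a[slow] dup → fast++
(s=4,f=8) a[fast]=7=a[slow] dup → fast++
(s=4,f=9) a[fast]=8≠a[slow]=7 write a[5]=8 → slow++,fast++
(s=5,f=10) a[fast]=10≠a[slow]=8 write a[6]=10 → slow++,fast++
(s=6,f=11) a[fast]=10=a[slow] dup → fast++
(s=6,f=12) a[fast]=11≠a[slow]=10 write a[7]=11 → slow++,fast++
(s=7,f=13) a[fast]=11=a[slow] dup → fast++
(s=7,f=14) a[fast]=11=a[slow] dup → fast++
(s=7,f=15) a[fast]=12≠a[slow]=11 write a[8]=12 → slow++,fast++
(s=8,f=16) a[fast]=12=a[slow] dup → fast++
(s=8,f=17) a[fast]=13≠a[slow]=12 write a[9]=13 → slow++,fast++
(s=9,f=18) a[fast]=14≠a[slow]=13 write a[10]=14 → slow++,fast++
(s=10,f=19) a[fast]=14=a[slow] dup → fast++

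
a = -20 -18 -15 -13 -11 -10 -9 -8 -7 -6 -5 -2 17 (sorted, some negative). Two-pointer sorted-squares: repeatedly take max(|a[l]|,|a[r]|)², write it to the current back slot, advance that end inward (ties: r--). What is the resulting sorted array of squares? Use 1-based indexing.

l=1 r=13: |-20|>|17| out[13]=400, l++
l=2 r=13: |-18|>|17| out[12]=324, l++
l=3 r=13: |-15|<=|17| out[11]=289, r--
l=3 r=12: |-15|>|-2| out[10]=225, l++
l=4 r=12: |-13|>|-2| out[9]=169, l++
l=5 r=12: |-11|>|-2| out[8]=121, l++
l=6 r=12: |-10|>|-2| out[7]=100, l++
l=7 r=12: |-9|>|-2| out[6]=81, l++
l=8 r=12: |-8|>|-2| out[5]=64, l++
l=9 r=12: |-7|>|-2| out[4]=49, l++
l=10 r=12: |-6|>|-2| out[3]=36, l++
l=11 r=12: |-5|>|-2| out[2]=25, l++
l=12 r=12: |-2|<=|-2| out[1]=4, r--

[4, 25, 36, 49, 64, 81, 100, 121, 169, 225, 289, 324, 400]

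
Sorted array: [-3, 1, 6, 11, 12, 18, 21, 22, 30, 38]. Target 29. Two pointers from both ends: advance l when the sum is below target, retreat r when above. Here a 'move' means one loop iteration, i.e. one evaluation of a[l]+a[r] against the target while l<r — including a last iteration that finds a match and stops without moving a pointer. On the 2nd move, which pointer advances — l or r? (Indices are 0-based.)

l

[0,9] -3+38=35 >29 → r--
[0,8] -3+30=27 <29 → l++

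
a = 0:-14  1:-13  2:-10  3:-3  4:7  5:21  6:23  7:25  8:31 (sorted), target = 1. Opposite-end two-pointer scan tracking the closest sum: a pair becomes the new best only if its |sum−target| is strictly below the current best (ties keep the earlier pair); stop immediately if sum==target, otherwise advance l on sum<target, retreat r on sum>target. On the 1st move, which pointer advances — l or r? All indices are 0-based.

r

l=0 r=8: -14+31=17 d=16 *, r--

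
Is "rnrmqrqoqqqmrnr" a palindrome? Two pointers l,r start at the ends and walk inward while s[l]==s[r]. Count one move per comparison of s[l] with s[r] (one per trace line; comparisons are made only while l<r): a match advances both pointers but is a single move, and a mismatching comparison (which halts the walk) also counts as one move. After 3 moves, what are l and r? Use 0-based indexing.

l=3, r=11

[0,14] 'r'=='r' → l++,r--
[1,13] 'n'=='n' → l++,r--
[2,12] 'r'=='r' → l++,r--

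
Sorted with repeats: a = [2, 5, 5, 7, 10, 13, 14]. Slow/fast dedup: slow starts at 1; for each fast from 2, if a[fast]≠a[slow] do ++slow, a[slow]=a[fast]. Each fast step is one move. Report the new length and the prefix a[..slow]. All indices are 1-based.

(s=1,f=2) a[fast]=5≠a[slow]=2 write a[2]=5 → slow++,fast++
(s=2,f=3) a[fast]=5=a[slow] dup → fast++
(s=2,f=4) a[fast]=7≠a[slow]=5 write a[3]=7 → slow++,fast++
(s=3,f=5) a[fast]=10≠a[slow]=7 write a[4]=10 → slow++,fast++
(s=4,f=6) a[fast]=13≠a[slow]=10 write a[5]=13 → slow++,fast++
(s=5,f=7) a[fast]=14≠a[slow]=13 write a[6]=14 → slow++,fast++

length 6; prefix = [2, 5, 7, 10, 13, 14]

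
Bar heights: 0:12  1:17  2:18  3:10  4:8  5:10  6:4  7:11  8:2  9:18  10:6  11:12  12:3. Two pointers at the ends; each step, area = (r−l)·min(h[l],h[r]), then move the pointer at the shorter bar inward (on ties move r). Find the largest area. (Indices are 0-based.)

max area = 136

l=0 r=12: min(12,3)*12=36 best=36 *, r--
l=0 r=11: min(12,12)*11=132 best=132 *, r--
l=0 r=10: min(12,6)*10=60 best=132, r--
l=0 r=9: min(12,18)*9=108 best=132, l++
l=1 r=9: min(17,18)*8=136 best=136 *, l++
l=2 r=9: min(18,18)*7=126 best=136, r--
l=2 r=8: min(18,2)*6=12 best=136, r--
l=2 r=7: min(18,11)*5=55 best=136, r--
l=2 r=6: min(18,4)*4=16 best=136, r--
l=2 r=5: min(18,10)*3=30 best=136, r--
l=2 r=4: min(18,8)*2=16 best=136, r--
l=2 r=3: min(18,10)*1=10 best=136, r--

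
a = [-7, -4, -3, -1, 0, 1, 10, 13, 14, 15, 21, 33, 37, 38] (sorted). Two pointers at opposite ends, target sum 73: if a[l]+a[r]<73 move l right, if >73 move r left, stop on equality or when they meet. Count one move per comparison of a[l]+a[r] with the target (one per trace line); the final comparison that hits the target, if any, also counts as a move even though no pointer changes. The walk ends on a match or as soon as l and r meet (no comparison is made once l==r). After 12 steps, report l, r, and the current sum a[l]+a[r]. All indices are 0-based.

[0,13] -7+38=31 <73 → l++
[1,13] -4+38=34 <73 → l++
[2,13] -3+38=35 <73 → l++
[3,13] -1+38=37 <73 → l++
[4,13] 0+38=38 <73 → l++
[5,13] 1+38=39 <73 → l++
[6,13] 10+38=48 <73 → l++
[7,13] 13+38=51 <73 → l++
[8,13] 14+38=52 <73 → l++
[9,13] 15+38=53 <73 → l++
[10,13] 21+38=59 <73 → l++
[11,13] 33+38=71 <73 → l++

l=12, r=13, sum=75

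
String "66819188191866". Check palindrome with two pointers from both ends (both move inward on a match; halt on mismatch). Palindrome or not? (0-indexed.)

[0,13] '6'=='6' → l++,r--
[1,12] '6'=='6' → l++,r--
[2,11] '8'=='8' → l++,r--
[3,10] '1'=='1' → l++,r--
[4,9] '9'=='9' → l++,r--
[5,8] '1'=='1' → l++,r--
[6,7] '8'=='8' → l++,r--

palindrome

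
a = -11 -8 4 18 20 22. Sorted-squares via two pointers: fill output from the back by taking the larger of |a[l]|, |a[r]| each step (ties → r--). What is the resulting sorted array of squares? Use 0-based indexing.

[16, 64, 121, 324, 400, 484]

l=0 r=5: |-11|<=|22| out[5]=484, r--
l=0 r=4: |-11|<=|20| out[4]=400, r--
l=0 r=3: |-11|<=|18| out[3]=324, r--
l=0 r=2: |-11|>|4| out[2]=121, l++
l=1 r=2: |-8|>|4| out[1]=64, l++
l=2 r=2: |4|<=|4| out[0]=16, r--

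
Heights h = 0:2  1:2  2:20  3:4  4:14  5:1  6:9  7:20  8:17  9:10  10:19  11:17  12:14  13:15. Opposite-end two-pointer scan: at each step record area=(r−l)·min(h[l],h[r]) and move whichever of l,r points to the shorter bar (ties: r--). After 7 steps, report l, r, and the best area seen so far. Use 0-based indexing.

[0,13] min(2,15)*13=26 best=26 * → l++
[1,13] min(2,15)*12=24 best=26 → l++
[2,13] min(20,15)*11=165 best=165 * → r--
[2,12] min(20,14)*10=140 best=165 → r--
[2,11] min(20,17)*9=153 best=165 → r--
[2,10] min(20,19)*8=152 best=165 → r--
[2,9] min(20,10)*7=70 best=165 → r--

l=2, r=8, best area=165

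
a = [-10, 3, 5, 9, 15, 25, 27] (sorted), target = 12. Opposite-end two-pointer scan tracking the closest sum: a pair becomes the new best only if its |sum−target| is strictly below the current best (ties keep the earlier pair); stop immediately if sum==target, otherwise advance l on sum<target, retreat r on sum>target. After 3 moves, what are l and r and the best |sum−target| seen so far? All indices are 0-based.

l=1, r=4, best |Δ|=3

[0,6] -10+27=17 d=5 * → r--
[0,5] -10+25=15 d=3 * → r--
[0,4] -10+15=5 d=7 → l++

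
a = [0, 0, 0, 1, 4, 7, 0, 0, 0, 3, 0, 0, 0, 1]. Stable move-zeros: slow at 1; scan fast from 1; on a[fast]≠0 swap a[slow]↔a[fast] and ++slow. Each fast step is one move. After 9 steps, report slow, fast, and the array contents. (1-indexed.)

slow=1 fast=1: a[fast]=0, fast++
slow=1 fast=2: a[fast]=0, fast++
slow=1 fast=3: a[fast]=0, fast++
slow=1 fast=4: a[fast]=1≠0 swap→a[1]=1, slow++,fast++
slow=2 fast=5: a[fast]=4≠0 swap→a[2]=4, slow++,fast++
slow=3 fast=6: a[fast]=7≠0 swap→a[3]=7, slow++,fast++
slow=4 fast=7: a[fast]=0, fast++
slow=4 fast=8: a[fast]=0, fast++
slow=4 fast=9: a[fast]=0, fast++

slow=4, fast=10, a=[1, 4, 7, 0, 0, 0, 0, 0, 0, 3, 0, 0, 0, 1]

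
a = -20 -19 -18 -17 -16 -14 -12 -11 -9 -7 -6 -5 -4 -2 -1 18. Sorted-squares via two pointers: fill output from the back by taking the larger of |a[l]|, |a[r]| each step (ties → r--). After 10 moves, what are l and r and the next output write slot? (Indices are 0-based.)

l=0 r=15: |-20|>|18| out[15]=400, l++
l=1 r=15: |-19|>|18| out[14]=361, l++
l=2 r=15: |-18|<=|18| out[13]=324, r--
l=2 r=14: |-18|>|-1| out[12]=324, l++
l=3 r=14: |-17|>|-1| out[11]=289, l++
l=4 r=14: |-16|>|-1| out[10]=256, l++
l=5 r=14: |-14|>|-1| out[9]=196, l++
l=6 r=14: |-12|>|-1| out[8]=144, l++
l=7 r=14: |-11|>|-1| out[7]=121, l++
l=8 r=14: |-9|>|-1| out[6]=81, l++

l=9, r=14, next write slot=5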